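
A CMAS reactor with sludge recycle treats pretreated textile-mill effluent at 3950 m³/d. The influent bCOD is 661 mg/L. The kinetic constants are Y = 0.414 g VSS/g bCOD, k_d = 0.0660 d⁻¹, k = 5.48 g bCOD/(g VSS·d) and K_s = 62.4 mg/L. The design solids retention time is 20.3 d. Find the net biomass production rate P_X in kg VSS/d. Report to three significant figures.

P_X ≈ 460 kg VSS/d

From the Monod/SRT balance for a CMAS, S = K_s·(1+k_d θ_c)/[θ_c·(Y k − k_d) − 1] = 62.4 × (1 + 0.0660 × 20.3) / [20.3 × (0.414 × 5.48 − 0.0660) − 1] = 146.0 / 43.72 = 3.340 mg/L.
The observed yield is Y_obs = Y/(1 + k_d·θ_c) = 0.414 / (1 + 0.0660 × 20.3) = 0.414 / 2.340 = 0.1769 g VSS per g bCOD removed.
ΔS = 661 − 3.34 = 657.7 mg/L, so the substrate removal rate is 3950 × 657.7/1000 = 2598 kg bCOD/d.
Biomass produced: P_X = Y_obs·Q·ΔS = 0.1769 × 2598 ≈ 459.6 kg VSS/d.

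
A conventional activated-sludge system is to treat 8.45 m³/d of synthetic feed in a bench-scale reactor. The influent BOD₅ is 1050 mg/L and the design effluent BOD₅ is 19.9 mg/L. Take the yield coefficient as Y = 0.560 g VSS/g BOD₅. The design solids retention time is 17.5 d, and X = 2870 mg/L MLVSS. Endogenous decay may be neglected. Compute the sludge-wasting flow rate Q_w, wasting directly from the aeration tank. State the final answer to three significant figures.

Q_w ≈ 1.70 m³/d

Biomass mass balance (decay neglected): V·X = Y·Q·(S₀ − S)·θ_c, so V = 0.560 × 8.45 × (1050 − 19.9) × 17.5 / 2870 = 29.72 m³.
With mixed-liquor wasting, θ_c = V/Q_w, so Q_w = V/θ_c = 29.72/17.5 = 1.698 m³/d.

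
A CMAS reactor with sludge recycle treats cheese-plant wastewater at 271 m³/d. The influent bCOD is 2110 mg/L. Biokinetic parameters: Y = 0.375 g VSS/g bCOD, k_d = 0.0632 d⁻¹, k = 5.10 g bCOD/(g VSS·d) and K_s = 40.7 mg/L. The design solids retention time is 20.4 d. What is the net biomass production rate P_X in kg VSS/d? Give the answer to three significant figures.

Effluent substrate depends only on kinetics and SRT: S = K_s(1 + k_d θ_c) / [θ_c(Yk − k_d) − 1] = 40.7 × (1 + 0.0632 × 20.4) / [20.4 × (0.375 × 5.10 − 0.0632) − 1] = 93.17 / 36.73 = 2.537 mg/L.
Correct the yield for decay: Y_obs = Y/(1 + k_d θ_c) = 0.375 / (1 + 0.0632 × 20.4) = 0.375 / 2.289 = 0.1638.
Q·(S₀ − S) = 271 × (2110 − 2.54) × 10⁻³ = 571.1 kg/d removed.
Biomass produced: P_X = Y_obs·Q·ΔS = 0.1638 × 571.1 ≈ 93.55 kg VSS/d.

P_X ≈ 93.6 kg VSS/d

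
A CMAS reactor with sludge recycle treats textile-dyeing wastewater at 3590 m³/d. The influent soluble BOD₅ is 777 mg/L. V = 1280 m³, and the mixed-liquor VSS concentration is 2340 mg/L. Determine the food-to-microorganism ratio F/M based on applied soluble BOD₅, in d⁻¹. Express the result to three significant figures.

F/M ≈ 0.931 d⁻¹

F/M = Q·S₀ / (V·X) = 3590 × 777 / (1280 × 2340) = 0.9313 g soluble BOD₅·(g VSS·d)⁻¹.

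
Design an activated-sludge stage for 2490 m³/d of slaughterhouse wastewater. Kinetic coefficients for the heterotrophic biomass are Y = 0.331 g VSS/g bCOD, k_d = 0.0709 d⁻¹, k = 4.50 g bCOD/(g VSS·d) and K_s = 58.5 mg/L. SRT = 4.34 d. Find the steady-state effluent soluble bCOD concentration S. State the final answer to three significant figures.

From the Monod/SRT balance for a CMAS, S = K_s·(1+k_d θ_c)/[θ_c·(Y k − k_d) − 1] = 58.5 × (1 + 0.0709 × 4.34) / [4.34 × (0.331 × 4.50 − 0.0709) − 1] = 76.50 / 5.157 = 14.84 mg/L.

S ≈ 14.8 mg/L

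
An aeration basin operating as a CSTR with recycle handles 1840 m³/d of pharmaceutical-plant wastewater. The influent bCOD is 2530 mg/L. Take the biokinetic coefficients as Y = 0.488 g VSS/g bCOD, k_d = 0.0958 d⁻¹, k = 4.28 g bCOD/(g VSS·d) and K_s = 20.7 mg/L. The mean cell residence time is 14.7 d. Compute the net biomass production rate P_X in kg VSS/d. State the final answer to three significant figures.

Effluent substrate depends only on kinetics and SRT: S = K_s(1 + k_d θ_c) / [θ_c(Yk − k_d) − 1] = 20.7 × (1 + 0.0958 × 14.7) / [14.7 × (0.488 × 4.28 − 0.0958) − 1] = 49.85 / 28.29 = 1.762 mg/L.
The observed yield is Y_obs = Y/(1 + k_d·θ_c) = 0.488 / (1 + 0.0958 × 14.7) = 0.488 / 2.408 = 0.2026 g VSS per g bCOD removed.
Mass of bCOD removed per day: Q(S₀ − S) = 1840 × 2528 g/m³ = 4652 kg/d.
So the net sludge growth is P_X = 0.2026 × 4652 = 942.7 kg VSS/d.

P_X ≈ 943 kg VSS/d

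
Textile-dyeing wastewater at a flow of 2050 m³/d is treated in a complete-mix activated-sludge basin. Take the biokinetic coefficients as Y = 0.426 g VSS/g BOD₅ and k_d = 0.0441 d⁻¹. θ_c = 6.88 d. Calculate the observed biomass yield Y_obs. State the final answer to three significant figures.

Y_obs ≈ 0.327 g VSS/g BOD₅

The observed yield is Y_obs = Y/(1 + k_d·θ_c) = 0.426 / (1 + 0.0441 × 6.88) = 0.426 / 1.303 = 0.3268 g VSS per g BOD₅ removed.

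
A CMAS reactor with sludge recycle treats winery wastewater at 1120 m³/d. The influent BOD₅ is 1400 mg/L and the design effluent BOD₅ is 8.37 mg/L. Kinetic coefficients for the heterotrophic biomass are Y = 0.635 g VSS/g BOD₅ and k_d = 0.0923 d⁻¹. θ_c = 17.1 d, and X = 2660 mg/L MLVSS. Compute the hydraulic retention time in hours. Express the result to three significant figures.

τ ≈ 52.9 h

Rearranging the biomass balance for a CMAS with decay, V = Y·Q·ΔS·θ_c / [X·(1+k_d θ_c)] = 0.635 × 1120 × (1400 − 8.37) × 17.1 / [2660 × (1 + 0.0923 × 17.1)] = 1.69×10^7 / 6858 = 2468 m³.
Hydraulic retention time τ = V/Q = 2468 / 1120 = 2.203 d = 52.88 h.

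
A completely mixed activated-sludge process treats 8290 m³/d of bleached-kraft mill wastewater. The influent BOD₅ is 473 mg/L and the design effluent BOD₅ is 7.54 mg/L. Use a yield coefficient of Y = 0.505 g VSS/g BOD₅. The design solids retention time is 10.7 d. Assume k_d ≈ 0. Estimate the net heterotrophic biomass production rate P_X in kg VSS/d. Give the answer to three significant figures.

With endogenous decay neglected, the observed yield equals the true yield: Y_obs = Y = 0.505 g VSS/g BOD₅.
ΔS = 473 − 7.54 = 465.5 mg/L, so the substrate removal rate is 8290 × 465.5/1000 = 3859 kg BOD₅/d.
P_X = Y_obs · Q(S₀ − S) = 0.5050 × 3859 = 1949 kg VSS/d.

P_X ≈ 1950 kg VSS/d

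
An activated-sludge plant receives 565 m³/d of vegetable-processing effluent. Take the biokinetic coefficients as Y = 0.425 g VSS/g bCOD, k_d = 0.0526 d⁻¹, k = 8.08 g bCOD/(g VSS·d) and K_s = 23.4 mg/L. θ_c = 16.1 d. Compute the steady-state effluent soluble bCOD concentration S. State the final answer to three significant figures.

S ≈ 0.809 mg/L

For a completely mixed reactor with recycle the Lawrence–McCarty relation gives S = K_s·(1 + k_d·θ_c) / [θ_c·(Y·k − k_d) − 1] = 23.4 × (1 + 0.0526 × 16.1) / [16.1 × (0.425 × 8.08 − 0.0526) − 1] = 43.22 / 53.44 = 0.8087 mg/L.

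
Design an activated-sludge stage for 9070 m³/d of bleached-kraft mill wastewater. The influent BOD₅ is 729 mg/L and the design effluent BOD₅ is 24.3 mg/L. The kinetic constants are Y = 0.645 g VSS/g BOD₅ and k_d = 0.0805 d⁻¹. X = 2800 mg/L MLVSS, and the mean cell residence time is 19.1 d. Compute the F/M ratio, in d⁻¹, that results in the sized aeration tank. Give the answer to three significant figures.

F/M ≈ 0.213 d⁻¹

Rearranging the biomass balance for a CMAS with decay, V = Y·Q·ΔS·θ_c / [X·(1+k_d θ_c)] = 0.645 × 9070 × (729 − 24.3) × 19.1 / [2800 × (1 + 0.0805 × 19.1)] = 7.87×10^7 / 7105 = 11082 m³.
F/M = Q·S₀ / (V·X) = 9070 × 729 / (11082 × 2800) = 0.2131 g BOD₅·(g VSS·d)⁻¹.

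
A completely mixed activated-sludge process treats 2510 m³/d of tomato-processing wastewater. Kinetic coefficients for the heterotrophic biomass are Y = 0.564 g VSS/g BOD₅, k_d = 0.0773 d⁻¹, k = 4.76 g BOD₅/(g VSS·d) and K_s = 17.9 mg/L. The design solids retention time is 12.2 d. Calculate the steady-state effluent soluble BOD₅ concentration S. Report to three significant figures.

From the Monod/SRT balance for a CMAS, S = K_s·(1+k_d θ_c)/[θ_c·(Y k − k_d) − 1] = 17.9 × (1 + 0.0773 × 12.2) / [12.2 × (0.564 × 4.76 − 0.0773) − 1] = 34.78 / 30.81 = 1.129 mg/L.

S ≈ 1.13 mg/L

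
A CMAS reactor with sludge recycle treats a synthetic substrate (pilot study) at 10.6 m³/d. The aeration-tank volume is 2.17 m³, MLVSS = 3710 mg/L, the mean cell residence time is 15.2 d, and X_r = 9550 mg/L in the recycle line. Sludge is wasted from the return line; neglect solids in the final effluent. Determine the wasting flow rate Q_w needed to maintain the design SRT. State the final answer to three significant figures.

Q_w ≈ 0.0555 m³/d

Q_w = (V·X)/(θ_c X_r) = 2.170 × 3710 / (15.2 × 9550) = 0.05546 m³/d.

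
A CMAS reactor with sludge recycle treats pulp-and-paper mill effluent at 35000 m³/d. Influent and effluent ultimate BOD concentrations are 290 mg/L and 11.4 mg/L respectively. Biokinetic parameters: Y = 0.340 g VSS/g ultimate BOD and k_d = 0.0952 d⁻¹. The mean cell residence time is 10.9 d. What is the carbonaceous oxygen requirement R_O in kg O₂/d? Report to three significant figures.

The observed yield is Y_obs = Y/(1 + k_d·θ_c) = 0.340 / (1 + 0.0952 × 10.9) = 0.340 / 2.038 = 0.1669 g VSS per g ultimate BOD removed.
Substrate removed = Q·(S₀ − S) = 35000 m³/d × (290 − 11.4) g/m³ = 9.75×10^6 g/d = 9751 kg/d.
Net sludge production P_X = 0.1669 × 9751 = 1627 kg VSS/d.
R_O = Q·ΔS − 1.42 P_X = 9751 − 2310 = 7441 kg O₂/d.

R_O ≈ 7440 kg O₂/d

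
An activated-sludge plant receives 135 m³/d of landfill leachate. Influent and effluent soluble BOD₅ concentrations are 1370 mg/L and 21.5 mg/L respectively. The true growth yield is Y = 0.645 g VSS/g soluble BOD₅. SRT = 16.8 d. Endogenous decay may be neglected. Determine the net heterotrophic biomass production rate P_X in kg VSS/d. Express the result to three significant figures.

No decay correction is needed, so Y_obs = Y = 0.645.
Mass of soluble BOD₅ removed per day: Q(S₀ − S) = 135 × 1348 g/m³ = 182.0 kg/d.
Net biomass production P_X = Y_obs × Q·(S₀ − S) = 0.6450 × 182.0 = 117.4 kg VSS/d.

P_X ≈ 117 kg VSS/d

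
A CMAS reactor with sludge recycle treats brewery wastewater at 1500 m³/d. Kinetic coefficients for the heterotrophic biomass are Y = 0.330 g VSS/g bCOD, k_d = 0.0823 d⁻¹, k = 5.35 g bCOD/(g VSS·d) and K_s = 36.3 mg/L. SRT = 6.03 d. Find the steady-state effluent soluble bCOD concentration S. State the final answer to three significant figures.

Effluent substrate depends only on kinetics and SRT: S = K_s(1 + k_d θ_c) / [θ_c(Yk − k_d) − 1] = 36.3 × (1 + 0.0823 × 6.03) / [6.03 × (0.330 × 5.35 − 0.0823) − 1] = 54.31 / 9.150 = 5.936 mg/L.

S ≈ 5.94 mg/L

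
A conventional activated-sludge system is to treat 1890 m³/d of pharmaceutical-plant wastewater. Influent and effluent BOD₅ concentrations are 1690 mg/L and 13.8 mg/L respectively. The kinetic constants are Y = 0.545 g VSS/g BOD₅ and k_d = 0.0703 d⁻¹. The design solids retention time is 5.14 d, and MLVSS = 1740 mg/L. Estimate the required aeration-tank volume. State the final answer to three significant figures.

V ≈ 3750 m³

Rearranging the biomass balance for a CMAS with decay, V = Y·Q·ΔS·θ_c / [X·(1+k_d θ_c)] = 0.545 × 1890 × (1690 − 13.8) × 5.14 / [1740 × (1 + 0.0703 × 5.14)] = 8.87×10^6 / 2369 = 3747 m³.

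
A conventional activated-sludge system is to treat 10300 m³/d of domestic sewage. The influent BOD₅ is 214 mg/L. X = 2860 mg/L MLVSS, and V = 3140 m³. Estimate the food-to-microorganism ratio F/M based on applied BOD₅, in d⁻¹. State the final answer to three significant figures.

F/M ≈ 0.245 d⁻¹

Food-to-microorganism ratio F/M = Q S₀ / (V X) = 10300 × 214 / (3140 × 2860) = 0.2454 d⁻¹.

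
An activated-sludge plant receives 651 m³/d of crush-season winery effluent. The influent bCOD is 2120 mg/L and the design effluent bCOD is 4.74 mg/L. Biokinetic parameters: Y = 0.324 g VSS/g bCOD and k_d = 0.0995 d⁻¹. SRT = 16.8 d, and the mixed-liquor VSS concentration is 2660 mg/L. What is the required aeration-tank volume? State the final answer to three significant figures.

Steady-state biomass mass balance: V·X·(1 + k_d·θ_c) = Y·Q·(S₀ − S)·θ_c, so V = 0.324 × 651 × (2120 − 4.74) × 16.8 / [2660 × (1 + 0.0995 × 16.8)] = 7.5×10^6 / 7106 = 1055 m³.

V ≈ 1050 m³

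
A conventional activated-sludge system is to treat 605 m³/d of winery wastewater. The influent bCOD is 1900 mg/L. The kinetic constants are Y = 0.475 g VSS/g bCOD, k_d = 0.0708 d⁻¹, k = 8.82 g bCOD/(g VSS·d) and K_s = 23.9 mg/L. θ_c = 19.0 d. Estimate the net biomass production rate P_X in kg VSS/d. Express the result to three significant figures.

P_X ≈ 233 kg VSS/d

From the Monod/SRT balance for a CMAS, S = K_s·(1+k_d θ_c)/[θ_c·(Y k − k_d) − 1] = 23.9 × (1 + 0.0708 × 19.0) / [19.0 × (0.475 × 8.82 − 0.0708) − 1] = 56.05 / 77.26 = 0.7255 mg/L.
Y_obs = Y / (1 + k_d θ_c) = 0.475 / (1 + 0.0708 × 19.0) = 0.475 / 2.345 = 0.2025.
ΔS = 1900 − 0.726 = 1899 mg/L, so the substrate removal rate is 605 × 1899/1000 = 1149 kg bCOD/d.
P_X = Y_obs · Q(S₀ − S) = 0.2025 × 1149 = 232.7 kg VSS/d.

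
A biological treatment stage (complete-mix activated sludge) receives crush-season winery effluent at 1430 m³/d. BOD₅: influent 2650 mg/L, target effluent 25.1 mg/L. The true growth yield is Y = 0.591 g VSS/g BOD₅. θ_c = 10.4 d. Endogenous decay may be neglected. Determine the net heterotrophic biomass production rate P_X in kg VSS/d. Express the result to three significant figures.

P_X ≈ 2220 kg VSS/d

No decay correction is needed, so Y_obs = Y = 0.591.
Mass of BOD₅ removed per day: Q(S₀ − S) = 1430 × 2625 g/m³ = 3754 kg/d.
Net biomass production P_X = Y_obs × Q·(S₀ − S) = 0.5910 × 3754 = 2218 kg VSS/d.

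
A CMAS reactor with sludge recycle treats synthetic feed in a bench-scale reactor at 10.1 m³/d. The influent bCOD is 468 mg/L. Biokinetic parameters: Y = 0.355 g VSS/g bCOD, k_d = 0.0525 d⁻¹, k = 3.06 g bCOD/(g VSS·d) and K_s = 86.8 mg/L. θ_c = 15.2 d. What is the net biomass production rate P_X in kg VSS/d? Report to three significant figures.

P_X ≈ 0.912 kg VSS/d

Effluent substrate depends only on kinetics and SRT: S = K_s(1 + k_d θ_c) / [θ_c(Yk − k_d) − 1] = 86.8 × (1 + 0.0525 × 15.2) / [15.2 × (0.355 × 3.06 − 0.0525) − 1] = 156.1 / 14.71 = 10.61 mg/L.
The observed yield is Y_obs = Y/(1 + k_d·θ_c) = 0.355 / (1 + 0.0525 × 15.2) = 0.355 / 1.798 = 0.1974 g VSS per g bCOD removed.
Q·(S₀ − S) = 10.1 × (468 − 10.6) × 10⁻³ = 4.620 kg/d removed.
P_X = Y_obs · Q(S₀ − S) = 0.1974 × 4.620 = 0.9121 kg VSS/d.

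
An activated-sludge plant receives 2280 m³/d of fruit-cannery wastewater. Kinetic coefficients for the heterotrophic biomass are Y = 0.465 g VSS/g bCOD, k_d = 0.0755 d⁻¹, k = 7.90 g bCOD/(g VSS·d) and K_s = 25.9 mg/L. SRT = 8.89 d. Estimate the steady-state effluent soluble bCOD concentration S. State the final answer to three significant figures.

Effluent substrate depends only on kinetics and SRT: S = K_s(1 + k_d θ_c) / [θ_c(Yk − k_d) − 1] = 25.9 × (1 + 0.0755 × 8.89) / [8.89 × (0.465 × 7.90 − 0.0755) − 1] = 43.28 / 30.99 = 1.397 mg/L.

S ≈ 1.40 mg/L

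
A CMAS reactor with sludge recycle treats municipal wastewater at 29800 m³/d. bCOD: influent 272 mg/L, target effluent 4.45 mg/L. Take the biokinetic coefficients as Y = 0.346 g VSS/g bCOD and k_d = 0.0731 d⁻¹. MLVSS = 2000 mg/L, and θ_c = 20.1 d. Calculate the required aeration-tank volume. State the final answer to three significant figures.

V ≈ 11200 m³

Steady-state biomass mass balance: V·X·(1 + k_d·θ_c) = Y·Q·(S₀ − S)·θ_c, so V = 0.346 × 29800 × (272 − 4.45) × 20.1 / [2000 × (1 + 0.0731 × 20.1)] = 5.54×10^7 / 4939 = 11228 m³.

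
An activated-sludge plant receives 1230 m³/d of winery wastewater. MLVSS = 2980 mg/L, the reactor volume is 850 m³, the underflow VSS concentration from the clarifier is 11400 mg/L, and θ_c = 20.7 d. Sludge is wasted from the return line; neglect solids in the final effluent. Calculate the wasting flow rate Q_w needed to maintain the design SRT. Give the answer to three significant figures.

θ_c = V·X/(Q_w·X_r) when wasting from the recycle, so Q_w = V·X/(θ_c·X_r) = 850.0 × 2980 / (20.7 × 11400) = 10.73 m³/d.

Q_w ≈ 10.7 m³/d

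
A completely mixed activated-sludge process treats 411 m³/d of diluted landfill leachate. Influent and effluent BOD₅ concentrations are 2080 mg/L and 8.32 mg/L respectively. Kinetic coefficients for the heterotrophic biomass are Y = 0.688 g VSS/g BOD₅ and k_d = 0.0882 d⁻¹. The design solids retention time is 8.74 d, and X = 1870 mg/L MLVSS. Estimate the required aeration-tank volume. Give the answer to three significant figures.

Steady-state biomass mass balance: V·X·(1 + k_d·θ_c) = Y·Q·(S₀ − S)·θ_c, so V = 0.688 × 411 × (2080 − 8.32) × 8.74 / [1870 × (1 + 0.0882 × 8.74)] = 5.12×10^6 / 3312 = 1546 m³.

V ≈ 1550 m³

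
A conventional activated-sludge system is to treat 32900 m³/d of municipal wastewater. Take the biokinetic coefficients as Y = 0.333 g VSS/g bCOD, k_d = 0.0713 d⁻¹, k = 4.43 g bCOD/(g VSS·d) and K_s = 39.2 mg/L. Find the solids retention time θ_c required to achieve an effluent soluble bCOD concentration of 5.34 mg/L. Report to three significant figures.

At the target effluent, Y k S/(K_s+S) = 0.333×4.43×5.34/44.54 = 0.1769 d⁻¹.
1/θ_c = 0.1769 − 0.0713 = 0.1056 d⁻¹, so θ_c = 9.473 d.

θ_c ≈ 9.47 d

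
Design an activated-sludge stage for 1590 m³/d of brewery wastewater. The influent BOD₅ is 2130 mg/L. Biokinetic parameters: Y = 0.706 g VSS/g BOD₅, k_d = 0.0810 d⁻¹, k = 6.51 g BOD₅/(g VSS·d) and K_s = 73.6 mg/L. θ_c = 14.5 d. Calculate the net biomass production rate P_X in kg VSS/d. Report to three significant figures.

Effluent substrate depends only on kinetics and SRT: S = K_s(1 + k_d θ_c) / [θ_c(Yk − k_d) − 1] = 73.6 × (1 + 0.0810 × 14.5) / [14.5 × (0.706 × 6.51 − 0.0810) − 1] = 160.0 / 64.47 = 2.483 mg/L.
Correct the yield for decay: Y_obs = Y/(1 + k_d θ_c) = 0.706 / (1 + 0.0810 × 14.5) = 0.706 / 2.175 = 0.3247.
Substrate removed = Q·(S₀ − S) = 1590 m³/d × (2130 − 2.48) g/m³ = 3.38×10^6 g/d = 3383 kg/d.
Net biomass production P_X = Y_obs × Q·(S₀ − S) = 0.3247 × 3383 = 1098 kg VSS/d.

P_X ≈ 1100 kg VSS/d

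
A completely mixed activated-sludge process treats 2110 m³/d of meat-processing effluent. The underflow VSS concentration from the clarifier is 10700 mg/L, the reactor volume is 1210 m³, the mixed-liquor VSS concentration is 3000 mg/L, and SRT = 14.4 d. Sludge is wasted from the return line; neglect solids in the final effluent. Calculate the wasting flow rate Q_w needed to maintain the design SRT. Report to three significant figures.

Q_w ≈ 23.6 m³/d

Wasting from the return line (neglecting effluent solids): Q_w = V·X / (θ_c·X_r) = 1210 × 3000 / (14.4 × 10700) = 23.56 m³/d.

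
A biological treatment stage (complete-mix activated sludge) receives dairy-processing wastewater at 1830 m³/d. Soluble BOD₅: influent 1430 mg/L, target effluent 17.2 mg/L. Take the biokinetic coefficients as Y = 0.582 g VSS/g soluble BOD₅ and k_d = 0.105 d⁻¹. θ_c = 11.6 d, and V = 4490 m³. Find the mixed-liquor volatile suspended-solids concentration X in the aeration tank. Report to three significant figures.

From V·X·(1 + k_d·θ_c) = Y·Q·(S₀ − S)·θ_c: X = 0.582 × 1830 × (1430 − 17.2) × 11.6 / [4490 × (1 + 0.105 × 11.6)] = 1753 mg/L.

X ≈ 1750 mg/L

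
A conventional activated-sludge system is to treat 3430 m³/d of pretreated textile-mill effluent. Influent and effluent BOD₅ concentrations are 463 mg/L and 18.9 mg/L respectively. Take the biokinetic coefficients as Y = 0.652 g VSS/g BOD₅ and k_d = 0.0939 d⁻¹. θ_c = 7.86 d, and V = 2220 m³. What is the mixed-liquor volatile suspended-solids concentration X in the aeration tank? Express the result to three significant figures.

X ≈ 2020 mg/L

From V·X·(1 + k_d·θ_c) = Y·Q·(S₀ − S)·θ_c: X = 0.652 × 3430 × (463 − 18.9) × 7.86 / [2220 × (1 + 0.0939 × 7.86)] = 2023 mg/L.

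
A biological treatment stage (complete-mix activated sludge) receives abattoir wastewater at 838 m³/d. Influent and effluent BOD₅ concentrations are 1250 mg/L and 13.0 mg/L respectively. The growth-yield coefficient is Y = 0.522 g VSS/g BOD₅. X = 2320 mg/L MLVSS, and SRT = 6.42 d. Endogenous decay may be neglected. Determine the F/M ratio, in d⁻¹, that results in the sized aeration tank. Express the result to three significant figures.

F/M ≈ 0.302 d⁻¹

V·X = Y·Q·ΔS·θ_c gives V = 0.522 × 838 × (1250 − 13.0) × 6.42 / 2320 = 1497 m³.
Food-to-microorganism ratio F/M = Q S₀ / (V X) = 838 × 1250 / (1497 × 2320) = 0.3015 d⁻¹.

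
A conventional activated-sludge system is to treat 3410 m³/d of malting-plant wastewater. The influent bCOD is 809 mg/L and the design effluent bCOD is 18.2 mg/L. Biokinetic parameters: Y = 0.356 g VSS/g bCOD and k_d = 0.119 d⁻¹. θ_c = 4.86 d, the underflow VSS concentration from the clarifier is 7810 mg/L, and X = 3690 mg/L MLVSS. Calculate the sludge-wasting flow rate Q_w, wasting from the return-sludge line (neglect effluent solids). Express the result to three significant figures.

Q_w ≈ 77.9 m³/d

Steady-state biomass mass balance: V·X·(1 + k_d·θ_c) = Y·Q·(S₀ − S)·θ_c, so V = 0.356 × 3410 × (809 − 18.2) × 4.86 / [3690 × (1 + 0.119 × 4.86)] = 4.67×10^6 / 5824 = 801.1 m³.
Q_w = (V·X)/(θ_c X_r) = 801.1 × 3690 / (4.86 × 7810) = 77.88 m³/d.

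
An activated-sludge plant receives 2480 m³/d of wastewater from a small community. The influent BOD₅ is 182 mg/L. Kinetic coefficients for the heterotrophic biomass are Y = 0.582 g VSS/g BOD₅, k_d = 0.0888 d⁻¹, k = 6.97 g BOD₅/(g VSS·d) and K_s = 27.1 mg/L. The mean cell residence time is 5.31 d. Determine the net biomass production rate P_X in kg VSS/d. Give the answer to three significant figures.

Effluent substrate depends only on kinetics and SRT: S = K_s(1 + k_d θ_c) / [θ_c(Yk − k_d) − 1] = 27.1 × (1 + 0.0888 × 5.31) / [5.31 × (0.582 × 6.97 − 0.0888) − 1] = 39.88 / 20.07 = 1.987 mg/L.
Observed yield with endogenous decay: Y_obs = Y / (1 + k_d·θ_c) = 0.582 / (1 + 0.0888 × 5.31) = 0.582 / 1.472 = 0.3955 g VSS/g BOD₅.
Substrate removed = Q·(S₀ − S) = 2480 m³/d × (182 − 1.99) g/m³ = 4.46×10^5 g/d = 446.4 kg/d.
So the net sludge growth is P_X = 0.3955 × 446.4 = 176.6 kg VSS/d.

P_X ≈ 177 kg VSS/d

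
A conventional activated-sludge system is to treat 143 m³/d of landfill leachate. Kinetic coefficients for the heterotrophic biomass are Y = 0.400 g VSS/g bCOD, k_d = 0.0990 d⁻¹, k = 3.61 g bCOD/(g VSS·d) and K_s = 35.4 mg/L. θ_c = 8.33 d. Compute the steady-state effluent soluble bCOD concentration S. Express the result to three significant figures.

Effluent substrate depends only on kinetics and SRT: S = K_s(1 + k_d θ_c) / [θ_c(Yk − k_d) − 1] = 35.4 × (1 + 0.0990 × 8.33) / [8.33 × (0.400 × 3.61 − 0.0990) − 1] = 64.59 / 10.20 = 6.330 mg/L.

S ≈ 6.33 mg/L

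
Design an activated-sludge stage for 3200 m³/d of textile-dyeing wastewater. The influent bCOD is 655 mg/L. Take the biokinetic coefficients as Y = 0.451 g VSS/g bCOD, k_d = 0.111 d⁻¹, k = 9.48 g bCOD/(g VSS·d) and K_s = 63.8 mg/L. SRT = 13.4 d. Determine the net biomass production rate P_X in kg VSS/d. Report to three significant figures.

P_X ≈ 378 kg VSS/d

For a completely mixed reactor with recycle the Lawrence–McCarty relation gives S = K_s·(1 + k_d·θ_c) / [θ_c·(Y·k − k_d) − 1] = 63.8 × (1 + 0.111 × 13.4) / [13.4 × (0.451 × 9.48 − 0.111) − 1] = 158.7 / 54.80 = 2.896 mg/L.
Y_obs = Y / (1 + k_d θ_c) = 0.451 / (1 + 0.111 × 13.4) = 0.451 / 2.487 = 0.1813.
Substrate removed = Q·(S₀ − S) = 3200 m³/d × (655 − 2.90) g/m³ = 2.09×10^6 g/d = 2087 kg/d.
So the net sludge growth is P_X = 0.1813 × 2087 = 378.4 kg VSS/d.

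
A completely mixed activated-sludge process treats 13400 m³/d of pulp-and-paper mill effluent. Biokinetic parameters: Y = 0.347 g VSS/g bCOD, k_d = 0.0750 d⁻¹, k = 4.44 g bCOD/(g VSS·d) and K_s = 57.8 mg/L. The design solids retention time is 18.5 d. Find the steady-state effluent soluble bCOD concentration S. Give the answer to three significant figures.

S ≈ 5.28 mg/L

Effluent substrate depends only on kinetics and SRT: S = K_s(1 + k_d θ_c) / [θ_c(Yk − k_d) − 1] = 57.8 × (1 + 0.0750 × 18.5) / [18.5 × (0.347 × 4.44 − 0.0750) − 1] = 138.0 / 26.12 = 5.284 mg/L.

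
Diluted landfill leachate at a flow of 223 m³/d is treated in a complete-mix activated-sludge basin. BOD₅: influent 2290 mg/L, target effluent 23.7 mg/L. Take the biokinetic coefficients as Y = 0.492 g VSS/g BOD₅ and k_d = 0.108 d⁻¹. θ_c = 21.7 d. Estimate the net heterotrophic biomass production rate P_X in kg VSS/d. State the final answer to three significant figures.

The observed yield is Y_obs = Y/(1 + k_d·θ_c) = 0.492 / (1 + 0.108 × 21.7) = 0.492 / 3.344 = 0.1471 g VSS per g BOD₅ removed.
Substrate removed = Q·(S₀ − S) = 223 m³/d × (2290 − 23.7) g/m³ = 5.05×10^5 g/d = 505.4 kg/d.
Biomass produced: P_X = Y_obs·Q·ΔS = 0.1471 × 505.4 ≈ 74.37 kg VSS/d.

P_X ≈ 74.4 kg VSS/d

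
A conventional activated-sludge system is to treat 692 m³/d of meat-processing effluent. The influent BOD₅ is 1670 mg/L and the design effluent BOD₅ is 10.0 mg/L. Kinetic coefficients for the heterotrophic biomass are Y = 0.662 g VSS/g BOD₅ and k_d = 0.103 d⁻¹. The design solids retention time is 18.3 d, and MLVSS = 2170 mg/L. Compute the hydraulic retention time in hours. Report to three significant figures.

τ ≈ 77.1 h

Rearranging the biomass balance for a CMAS with decay, V = Y·Q·ΔS·θ_c / [X·(1+k_d θ_c)] = 0.662 × 692 × (1670 − 10.0) × 18.3 / [2170 × (1 + 0.103 × 18.3)] = 1.39×10^7 / 6260 = 2223 m³.
τ = V/Q = 2223/692 = 3.212 d, or 77.10 h.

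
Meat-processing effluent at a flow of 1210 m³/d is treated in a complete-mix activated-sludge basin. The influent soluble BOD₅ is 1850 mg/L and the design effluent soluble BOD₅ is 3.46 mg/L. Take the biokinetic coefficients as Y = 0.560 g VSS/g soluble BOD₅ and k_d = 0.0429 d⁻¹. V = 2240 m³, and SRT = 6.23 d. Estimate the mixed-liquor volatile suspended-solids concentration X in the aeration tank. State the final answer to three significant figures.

X ≈ 2750 mg/L

From V·X·(1 + k_d·θ_c) = Y·Q·(S₀ − S)·θ_c: X = 0.560 × 1210 × (1850 − 3.46) × 6.23 / [2240 × (1 + 0.0429 × 6.23)] = 2746 mg/L.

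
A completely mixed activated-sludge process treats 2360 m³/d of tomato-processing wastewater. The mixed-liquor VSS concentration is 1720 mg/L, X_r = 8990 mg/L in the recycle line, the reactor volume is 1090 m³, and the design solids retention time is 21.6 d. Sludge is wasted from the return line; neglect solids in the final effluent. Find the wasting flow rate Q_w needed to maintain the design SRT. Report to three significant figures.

θ_c = V·X/(Q_w·X_r) when wasting from the recycle, so Q_w = V·X/(θ_c·X_r) = 1090 × 1720 / (21.6 × 8990) = 9.655 m³/d.

Q_w ≈ 9.65 m³/d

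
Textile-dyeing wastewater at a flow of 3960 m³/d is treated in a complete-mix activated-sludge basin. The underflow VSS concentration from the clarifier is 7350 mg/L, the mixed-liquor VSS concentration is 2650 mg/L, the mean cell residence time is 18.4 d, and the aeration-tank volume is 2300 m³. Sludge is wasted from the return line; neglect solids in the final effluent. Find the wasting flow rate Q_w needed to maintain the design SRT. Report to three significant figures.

θ_c = V·X/(Q_w·X_r) when wasting from the recycle, so Q_w = V·X/(θ_c·X_r) = 2300 × 2650 / (18.4 × 7350) = 45.07 m³/d.

Q_w ≈ 45.1 m³/d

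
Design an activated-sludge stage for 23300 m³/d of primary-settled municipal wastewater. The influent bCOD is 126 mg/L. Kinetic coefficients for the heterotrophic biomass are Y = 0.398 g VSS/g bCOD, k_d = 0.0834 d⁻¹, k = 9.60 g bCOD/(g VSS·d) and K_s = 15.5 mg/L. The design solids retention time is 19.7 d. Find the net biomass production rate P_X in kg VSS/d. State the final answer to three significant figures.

P_X ≈ 440 kg VSS/d

Effluent substrate depends only on kinetics and SRT: S = K_s(1 + k_d θ_c) / [θ_c(Yk − k_d) − 1] = 15.5 × (1 + 0.0834 × 19.7) / [19.7 × (0.398 × 9.60 − 0.0834) − 1] = 40.97 / 72.63 = 0.5641 mg/L.
Y_obs = Y / (1 + k_d θ_c) = 0.398 / (1 + 0.0834 × 19.7) = 0.398 / 2.643 = 0.1506.
Q·(S₀ − S) = 23300 × (126 − 0.564) × 10⁻³ = 2923 kg/d removed.
Net biomass production P_X = Y_obs × Q·(S₀ − S) = 0.1506 × 2923 = 440.1 kg VSS/d.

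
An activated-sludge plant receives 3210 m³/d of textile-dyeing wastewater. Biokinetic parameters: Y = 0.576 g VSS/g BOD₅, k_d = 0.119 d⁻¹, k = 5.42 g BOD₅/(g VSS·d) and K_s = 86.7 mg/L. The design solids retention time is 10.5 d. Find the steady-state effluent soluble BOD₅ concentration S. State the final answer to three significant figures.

S ≈ 6.39 mg/L

For a completely mixed reactor with recycle the Lawrence–McCarty relation gives S = K_s·(1 + k_d·θ_c) / [θ_c·(Y·k − k_d) − 1] = 86.7 × (1 + 0.119 × 10.5) / [10.5 × (0.576 × 5.42 − 0.119) − 1] = 195.0 / 30.53 = 6.388 mg/L.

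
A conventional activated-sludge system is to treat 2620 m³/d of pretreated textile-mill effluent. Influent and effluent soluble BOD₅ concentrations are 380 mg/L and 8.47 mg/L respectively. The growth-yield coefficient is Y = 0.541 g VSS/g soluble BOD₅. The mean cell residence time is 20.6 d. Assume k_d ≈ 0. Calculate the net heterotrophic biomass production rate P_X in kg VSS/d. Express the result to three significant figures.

No decay correction is needed, so Y_obs = Y = 0.541.
Substrate removed = Q·(S₀ − S) = 2620 m³/d × (380 − 8.47) g/m³ = 9.73×10^5 g/d = 973.4 kg/d.
P_X = Y_obs · Q(S₀ − S) = 0.5410 × 973.4 = 526.6 kg VSS/d.

P_X ≈ 527 kg VSS/d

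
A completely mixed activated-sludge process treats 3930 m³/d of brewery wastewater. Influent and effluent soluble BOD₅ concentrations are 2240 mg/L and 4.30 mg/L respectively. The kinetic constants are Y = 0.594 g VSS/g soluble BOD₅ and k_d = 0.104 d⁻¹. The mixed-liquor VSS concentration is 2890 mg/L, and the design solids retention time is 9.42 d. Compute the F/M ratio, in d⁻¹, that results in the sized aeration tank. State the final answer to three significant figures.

Steady-state biomass mass balance: V·X·(1 + k_d·θ_c) = Y·Q·(S₀ − S)·θ_c, so V = 0.594 × 3930 × (2240 − 4.30) × 9.42 / [2890 × (1 + 0.104 × 9.42)] = 4.92×10^7 / 5721 = 8593 m³.
Food-to-microorganism ratio F/M = Q S₀ / (V X) = 3930 × 2240 / (8593 × 2890) = 0.3545 d⁻¹.

F/M ≈ 0.354 d⁻¹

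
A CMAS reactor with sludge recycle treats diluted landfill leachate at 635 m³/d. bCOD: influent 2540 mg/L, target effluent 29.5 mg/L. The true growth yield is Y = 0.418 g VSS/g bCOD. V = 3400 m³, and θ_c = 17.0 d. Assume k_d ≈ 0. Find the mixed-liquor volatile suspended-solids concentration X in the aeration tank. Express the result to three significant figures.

X ≈ 3330 mg/L

From V·X = Y·Q·(S₀ − S)·θ_c (decay neglected): X = 0.418 × 635 × (2540 − 29.5) × 17.0 / 3400 = 3332 mg/L.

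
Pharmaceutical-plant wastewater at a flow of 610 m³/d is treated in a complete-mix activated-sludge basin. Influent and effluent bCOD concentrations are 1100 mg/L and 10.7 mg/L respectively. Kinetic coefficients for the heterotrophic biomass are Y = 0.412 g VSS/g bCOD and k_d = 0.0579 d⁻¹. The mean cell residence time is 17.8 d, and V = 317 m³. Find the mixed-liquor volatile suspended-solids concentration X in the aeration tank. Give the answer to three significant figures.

X ≈ 7570 mg/L

X = Y·Q·ΔS·θ_c / [V·(1 + k_d θ_c)] = 0.412 × 610 × (1100 − 10.7) × 17.8 / [317 × (1 + 0.0579 × 17.8)] = 7570 mg/L.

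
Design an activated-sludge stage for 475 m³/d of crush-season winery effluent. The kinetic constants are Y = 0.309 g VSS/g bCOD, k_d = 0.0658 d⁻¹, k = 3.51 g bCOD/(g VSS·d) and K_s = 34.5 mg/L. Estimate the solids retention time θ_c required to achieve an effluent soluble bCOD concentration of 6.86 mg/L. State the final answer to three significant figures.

At the target effluent, Y k S/(K_s+S) = 0.309×3.51×6.86/41.36 = 0.1799 d⁻¹.
1/θ_c = 0.1799 − 0.0658 = 0.1141 d⁻¹, so θ_c = 8.765 d.

θ_c ≈ 8.76 d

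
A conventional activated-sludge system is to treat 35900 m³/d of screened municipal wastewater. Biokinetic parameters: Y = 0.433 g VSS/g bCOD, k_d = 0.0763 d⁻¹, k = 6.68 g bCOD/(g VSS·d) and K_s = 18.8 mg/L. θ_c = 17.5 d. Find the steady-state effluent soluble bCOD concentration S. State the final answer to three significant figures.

Effluent substrate depends only on kinetics and SRT: S = K_s(1 + k_d θ_c) / [θ_c(Yk − k_d) − 1] = 18.8 × (1 + 0.0763 × 17.5) / [17.5 × (0.433 × 6.68 − 0.0763) − 1] = 43.90 / 48.28 = 0.9093 mg/L.

S ≈ 0.909 mg/L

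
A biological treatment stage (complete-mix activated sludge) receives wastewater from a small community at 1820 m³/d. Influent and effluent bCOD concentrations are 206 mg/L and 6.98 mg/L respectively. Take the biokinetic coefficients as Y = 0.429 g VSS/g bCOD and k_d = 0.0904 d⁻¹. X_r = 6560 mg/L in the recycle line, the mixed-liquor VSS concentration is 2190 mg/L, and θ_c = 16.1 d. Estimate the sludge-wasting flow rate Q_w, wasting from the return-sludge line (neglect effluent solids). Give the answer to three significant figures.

Q_w ≈ 9.65 m³/d

Rearranging the biomass balance for a CMAS with decay, V = Y·Q·ΔS·θ_c / [X·(1+k_d θ_c)] = 0.429 × 1820 × (206 − 6.98) × 16.1 / [2190 × (1 + 0.0904 × 16.1)] = 2.5×10^6 / 5377 = 465.2 m³.
θ_c = V·X/(Q_w·X_r) when wasting from the recycle, so Q_w = V·X/(θ_c·X_r) = 465.2 × 2190 / (16.1 × 6560) = 9.647 m³/d.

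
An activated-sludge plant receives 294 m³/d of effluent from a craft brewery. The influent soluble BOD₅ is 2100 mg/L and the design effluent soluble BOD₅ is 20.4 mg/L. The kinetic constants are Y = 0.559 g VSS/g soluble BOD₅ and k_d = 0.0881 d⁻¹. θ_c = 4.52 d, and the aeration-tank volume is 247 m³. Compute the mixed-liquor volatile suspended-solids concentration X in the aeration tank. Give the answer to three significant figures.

Solving the biomass balance for X: X = Y Q (S₀−S) θ_c / [V (1+k_d θ_c)] = 0.559 × 294 × (2100 − 20.4) × 4.52 / [247 × (1 + 0.0881 × 4.52)] = 4473 mg/L.

X ≈ 4470 mg/L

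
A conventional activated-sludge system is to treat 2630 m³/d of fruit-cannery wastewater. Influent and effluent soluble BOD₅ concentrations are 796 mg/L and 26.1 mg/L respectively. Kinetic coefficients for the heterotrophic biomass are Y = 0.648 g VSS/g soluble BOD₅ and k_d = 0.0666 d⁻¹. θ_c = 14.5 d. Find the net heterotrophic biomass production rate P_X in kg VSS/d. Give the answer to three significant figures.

Observed yield with endogenous decay: Y_obs = Y / (1 + k_d·θ_c) = 0.648 / (1 + 0.0666 × 14.5) = 0.648 / 1.966 = 0.3297 g VSS/g soluble BOD₅.
Substrate removed = Q·(S₀ − S) = 2630 m³/d × (796 − 26.1) g/m³ = 2.02×10^6 g/d = 2025 kg/d.
P_X = Y_obs · Q(S₀ − S) = 0.3297 × 2025 = 667.5 kg VSS/d.

P_X ≈ 667 kg VSS/d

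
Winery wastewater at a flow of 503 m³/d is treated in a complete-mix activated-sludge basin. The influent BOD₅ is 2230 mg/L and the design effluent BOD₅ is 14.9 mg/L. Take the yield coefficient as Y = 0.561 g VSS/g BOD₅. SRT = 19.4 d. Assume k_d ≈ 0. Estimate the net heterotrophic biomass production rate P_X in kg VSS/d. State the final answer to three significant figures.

No decay correction is needed, so Y_obs = Y = 0.561.
ΔS = 2230 − 14.9 = 2215 mg/L, so the substrate removal rate is 503 × 2215/1000 = 1114 kg BOD₅/d.
Biomass produced: P_X = Y_obs·Q·ΔS = 0.5610 × 1114 ≈ 625.1 kg VSS/d.

P_X ≈ 625 kg VSS/d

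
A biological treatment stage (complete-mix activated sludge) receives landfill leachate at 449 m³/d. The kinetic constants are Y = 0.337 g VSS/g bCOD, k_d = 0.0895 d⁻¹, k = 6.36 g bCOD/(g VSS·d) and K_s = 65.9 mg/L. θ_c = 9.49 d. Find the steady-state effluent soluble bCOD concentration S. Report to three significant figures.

For a completely mixed reactor with recycle the Lawrence–McCarty relation gives S = K_s·(1 + k_d·θ_c) / [θ_c·(Y·k − k_d) − 1] = 65.9 × (1 + 0.0895 × 9.49) / [9.49 × (0.337 × 6.36 − 0.0895) − 1] = 121.9 / 18.49 = 6.591 mg/L.

S ≈ 6.59 mg/L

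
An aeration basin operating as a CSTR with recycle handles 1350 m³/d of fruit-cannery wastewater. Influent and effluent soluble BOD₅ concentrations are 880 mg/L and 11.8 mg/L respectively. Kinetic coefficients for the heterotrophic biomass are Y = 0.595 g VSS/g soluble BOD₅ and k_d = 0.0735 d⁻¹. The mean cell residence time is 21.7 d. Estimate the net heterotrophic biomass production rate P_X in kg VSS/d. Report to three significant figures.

Observed yield with endogenous decay: Y_obs = Y / (1 + k_d·θ_c) = 0.595 / (1 + 0.0735 × 21.7) = 0.595 / 2.595 = 0.2293 g VSS/g soluble BOD₅.
Substrate removed = Q·(S₀ − S) = 1350 m³/d × (880 − 11.8) g/m³ = 1.17×10^6 g/d = 1172 kg/d.
Net biomass production P_X = Y_obs × Q·(S₀ − S) = 0.2293 × 1172 = 268.7 kg VSS/d.

P_X ≈ 269 kg VSS/d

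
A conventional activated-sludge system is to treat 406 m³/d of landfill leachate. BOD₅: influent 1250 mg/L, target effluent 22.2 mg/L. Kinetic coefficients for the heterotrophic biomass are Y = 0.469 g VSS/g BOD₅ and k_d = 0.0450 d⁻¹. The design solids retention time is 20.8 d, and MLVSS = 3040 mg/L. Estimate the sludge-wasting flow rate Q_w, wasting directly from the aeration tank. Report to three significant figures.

Q_w ≈ 39.7 m³/d

Steady-state biomass mass balance: V·X·(1 + k_d·θ_c) = Y·Q·(S₀ − S)·θ_c, so V = 0.469 × 406 × (1250 − 22.2) × 20.8 / [3040 × (1 + 0.0450 × 20.8)] = 4.86×10^6 / 5885 = 826.2 m³.
Wasting from the aeration tank: Q_w = V / θ_c = 826.2 / 20.8 = 39.72 m³/d.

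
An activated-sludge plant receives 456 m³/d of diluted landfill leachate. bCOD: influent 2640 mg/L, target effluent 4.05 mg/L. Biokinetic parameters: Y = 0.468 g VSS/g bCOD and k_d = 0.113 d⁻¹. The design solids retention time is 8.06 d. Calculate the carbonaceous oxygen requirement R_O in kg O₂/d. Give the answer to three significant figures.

R_O ≈ 784 kg O₂/d

Correct the yield for decay: Y_obs = Y/(1 + k_d θ_c) = 0.468 / (1 + 0.113 × 8.06) = 0.468 / 1.911 = 0.2449.
Q·(S₀ − S) = 456 × (2640 − 4.05) × 10⁻³ = 1202 kg/d removed.
Net sludge production P_X = 0.2449 × 1202 = 294.4 kg VSS/d.
R_O = Q·ΔS − 1.42 P_X = 1202 − 418.0 = 783.9 kg O₂/d.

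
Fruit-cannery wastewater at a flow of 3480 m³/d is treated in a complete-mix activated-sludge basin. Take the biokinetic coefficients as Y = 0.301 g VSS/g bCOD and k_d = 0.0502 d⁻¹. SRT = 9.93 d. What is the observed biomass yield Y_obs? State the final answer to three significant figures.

Y_obs ≈ 0.201 g VSS/g bCOD

Observed yield with endogenous decay: Y_obs = Y / (1 + k_d·θ_c) = 0.301 / (1 + 0.0502 × 9.93) = 0.301 / 1.498 = 0.2009 g VSS/g bCOD.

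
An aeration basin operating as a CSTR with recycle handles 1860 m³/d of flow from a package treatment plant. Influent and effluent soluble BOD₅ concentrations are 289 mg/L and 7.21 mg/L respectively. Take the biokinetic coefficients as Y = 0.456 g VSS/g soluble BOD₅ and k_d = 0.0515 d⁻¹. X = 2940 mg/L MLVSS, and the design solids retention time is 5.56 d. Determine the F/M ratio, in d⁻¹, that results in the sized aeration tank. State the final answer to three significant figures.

F/M ≈ 0.520 d⁻¹

From the SRT design equation V = Y Q (S₀−S) θ_c / [X (1 + k_d θ_c)] = 0.456 × 1860 × (289 − 7.21) × 5.56 / [2940 × (1 + 0.0515 × 5.56)] = 1.33×10^6 / 3782 = 351.4 m³.
F/M = Q·S₀ / (V·X) = 1860 × 289 / (351.4 × 2940) = 0.5203 g soluble BOD₅·(g VSS·d)⁻¹.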